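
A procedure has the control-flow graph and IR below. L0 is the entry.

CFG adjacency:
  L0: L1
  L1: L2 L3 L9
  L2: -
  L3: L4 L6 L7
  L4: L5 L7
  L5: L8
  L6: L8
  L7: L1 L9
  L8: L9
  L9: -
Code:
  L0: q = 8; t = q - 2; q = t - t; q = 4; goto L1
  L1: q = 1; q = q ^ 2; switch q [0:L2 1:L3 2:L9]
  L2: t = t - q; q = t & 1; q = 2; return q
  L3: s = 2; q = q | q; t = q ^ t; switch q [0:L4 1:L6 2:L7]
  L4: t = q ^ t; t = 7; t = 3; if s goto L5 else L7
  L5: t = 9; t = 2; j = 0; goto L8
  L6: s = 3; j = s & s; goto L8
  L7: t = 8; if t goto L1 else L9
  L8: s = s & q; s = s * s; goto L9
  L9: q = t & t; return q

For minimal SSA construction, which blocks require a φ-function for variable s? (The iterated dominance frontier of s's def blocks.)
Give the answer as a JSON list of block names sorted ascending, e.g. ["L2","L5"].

idom tree: L1←L0 L2←L1 L3←L1 L4←L3 L5←L4 L6←L3 L7←L3 L8←L3 L9←L1
Join-block Dom:
  L1: preds {L0,L7}: {L0} ∩ {L0,L1,L3,L7} = {L0}; idom=L0
  L7: preds {L3,L4}: {L0,L1,L3} ∩ {L0,L1,L3,L4} = {L0,L1,L3}; idom=L3
  L8: preds {L5,L6}: {L0,L1,L3,L4,L5} ∩ {L0,L1,L3,L6} = {L0,L1,L3}; idom=L3
  L9: preds {L1,L7,L8}: {L0,L1} ∩ {L0,L1,L3,L7} ∩ {L0,L1,L3,L8} = {L0,L1}; idom=L1

DF derivation:
  join L1 pred L0: · stop@L0
  join L1 pred L7: L7→L3→L1 stop@L0
  join L7 pred L3: · stop@L3
  join L7 pred L4: L4 stop@L3
  join L8 pred L5: L5→L4 stop@L3
  join L8 pred L6: L6 stop@L3
  join L9 pred L1: · stop@L1
  join L9 pred L7: L7→L3 stop@L1
  join L9 pred L8: L8→L3 stop@L1
  DF(L0)=∅
  DF(L1)={L1}
  DF(L2)=∅
  DF(L3)={L1,L9}
  DF(L4)={L7,L8}
  DF(L5)={L8}
  DF(L6)={L8}
  DF(L7)={L1,L9}
  DF(L8)={L9}
  DF(L9)=∅

φ for s: defs {L3,L6,L8}
  DF⁺ = {L1,L8,L9}

Answer: ["L1", "L8", "L9"]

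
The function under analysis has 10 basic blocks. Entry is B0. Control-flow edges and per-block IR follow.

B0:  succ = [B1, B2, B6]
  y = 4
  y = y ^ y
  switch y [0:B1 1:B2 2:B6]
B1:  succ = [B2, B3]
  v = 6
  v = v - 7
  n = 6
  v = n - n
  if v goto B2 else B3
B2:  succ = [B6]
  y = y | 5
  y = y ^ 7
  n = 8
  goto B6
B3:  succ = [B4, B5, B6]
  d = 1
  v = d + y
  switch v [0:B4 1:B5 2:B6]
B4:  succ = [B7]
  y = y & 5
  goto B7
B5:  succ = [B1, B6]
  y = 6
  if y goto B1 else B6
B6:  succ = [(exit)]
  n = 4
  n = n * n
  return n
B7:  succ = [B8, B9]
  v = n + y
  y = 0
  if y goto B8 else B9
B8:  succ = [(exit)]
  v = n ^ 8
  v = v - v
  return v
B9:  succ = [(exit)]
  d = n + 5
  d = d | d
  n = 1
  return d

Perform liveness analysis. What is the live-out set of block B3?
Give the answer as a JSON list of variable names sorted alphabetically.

Answer: ["n", "y"]

Derivation:
Per-block:
  B0: def={y} ue=∅
  B1: def={n,v} ue=∅
  B2: def={n,y} ue={y}
  B3: def={d,v} ue={y}
  B4: def={y} ue={y}
  B5: def={y} ue=∅
  B6: def={n} ue=∅
  B7: def={v,y} ue={n,y}
  B8: def={v} ue={n}
  B9: def={d,n} ue={n}

Liveness:
  B0 li=∅ lo={y}
  B1 li={y} lo={n,y}
  B2 li={y} lo=∅
  B3 li={n,y} lo={n,y}
  B4 li={n,y} lo={n,y}
  B5 li=∅ lo={y}
  B6 li=∅ lo=∅
  B7 li={n,y} lo={n}
  B8 li={n} lo=∅
  B9 li={n} lo=∅

live-out(B3) = ["n", "y"]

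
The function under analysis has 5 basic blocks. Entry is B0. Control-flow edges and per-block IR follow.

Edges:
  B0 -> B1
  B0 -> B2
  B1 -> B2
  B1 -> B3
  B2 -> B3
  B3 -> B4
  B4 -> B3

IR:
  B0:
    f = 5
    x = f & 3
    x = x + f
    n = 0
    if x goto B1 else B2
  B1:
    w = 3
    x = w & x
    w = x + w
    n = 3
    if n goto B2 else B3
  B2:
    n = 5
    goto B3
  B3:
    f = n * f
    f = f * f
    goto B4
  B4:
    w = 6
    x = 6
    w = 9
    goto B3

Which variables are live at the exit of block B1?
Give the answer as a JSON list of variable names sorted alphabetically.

Answer: ["f", "n"]

Working:
def/use:
  B0: def={f,n,x} ue=∅
  B1: def={n,w,x} ue={x}
  B2: def={n} ue=∅
  B3: def={f} ue={f,n}
  B4: def={w,x} ue=∅

Backward fixpoint:
  B0 li=∅ lo={f,x}
  B1 li={f,x} lo={f,n}
  B2 li={f} lo={f,n}
  B3 li={f,n} lo={f,n}
  B4 li={f,n} lo={f,n}

live-out(B1) = ["f", "n"]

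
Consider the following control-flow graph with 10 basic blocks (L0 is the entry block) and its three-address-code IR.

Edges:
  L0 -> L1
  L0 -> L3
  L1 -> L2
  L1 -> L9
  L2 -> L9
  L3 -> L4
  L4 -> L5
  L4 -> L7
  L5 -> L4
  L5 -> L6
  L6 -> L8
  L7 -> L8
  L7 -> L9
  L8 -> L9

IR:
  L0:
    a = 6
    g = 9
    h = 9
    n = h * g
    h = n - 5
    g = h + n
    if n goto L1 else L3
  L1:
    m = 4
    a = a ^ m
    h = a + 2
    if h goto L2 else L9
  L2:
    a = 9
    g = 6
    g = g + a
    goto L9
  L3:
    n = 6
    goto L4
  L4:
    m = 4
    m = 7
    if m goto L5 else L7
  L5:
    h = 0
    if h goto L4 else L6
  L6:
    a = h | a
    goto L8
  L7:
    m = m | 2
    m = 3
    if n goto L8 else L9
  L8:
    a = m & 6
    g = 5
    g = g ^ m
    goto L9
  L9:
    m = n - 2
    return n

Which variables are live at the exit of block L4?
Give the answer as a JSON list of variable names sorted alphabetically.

Answer: ["a", "m", "n"]

Analysis:
def/use:
  L0: def={a,g,h,n} ue=∅
  L1: def={a,h,m} ue={a}
  L2: def={a,g} ue=∅
  L3: def={n} ue=∅
  L4: def={m} ue=∅
  L5: def={h} ue=∅
  L6: def={a} ue={a,h}
  L7: def={m} ue={m,n}
  L8: def={a,g} ue={m}
  L9: def={m} ue={n}

Backward fixpoint:
  L0: in=∅ out={a,n}
  L1: in={a,n} out={n}
  L2: in={n} out={n}
  L3: in={a} out={a,n}
  L4: in={a,n} out={a,m,n}
  L5: in={a,m,n} out={a,h,m,n}
  L6: in={a,h,m,n} out={m,n}
  L7: in={m,n} out={m,n}
  L8: in={m,n} out={n}
  L9: in={n} out=∅

live-out(L4) = ["a", "m", "n"]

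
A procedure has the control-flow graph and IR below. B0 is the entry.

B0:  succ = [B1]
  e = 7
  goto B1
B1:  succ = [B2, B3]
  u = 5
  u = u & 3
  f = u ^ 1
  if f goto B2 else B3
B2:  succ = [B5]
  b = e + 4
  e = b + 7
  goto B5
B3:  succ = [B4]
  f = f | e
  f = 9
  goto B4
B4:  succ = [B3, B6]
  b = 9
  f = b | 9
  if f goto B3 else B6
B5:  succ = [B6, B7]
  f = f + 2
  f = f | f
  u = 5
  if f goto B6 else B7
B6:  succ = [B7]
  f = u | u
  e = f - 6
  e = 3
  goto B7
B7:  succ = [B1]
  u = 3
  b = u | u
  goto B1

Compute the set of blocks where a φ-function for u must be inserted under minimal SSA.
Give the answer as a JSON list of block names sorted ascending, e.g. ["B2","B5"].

idom tree: B1←B0 B2←B1 B3←B1 B4←B3 B5←B2 B6←B1 B7←B1
Dom∩ at merges:
  B1: preds {B0,B7}: {B0} ∩ {B0,B1,B7} = {B0}; idom=B0
  B3: preds {B1,B4}: {B0,B1} ∩ {B0,B1,B3,B4} = {B0,B1}; idom=B1
  B6: preds {B4,B5}: {B0,B1,B3,B4} ∩ {B0,B1,B2,B5} = {B0,B1}; idom=B1
  B7: preds {B5,B6}: {B0,B1,B2,B5} ∩ {B0,B1,B6} = {B0,B1}; idom=B1

DF derivation:
  join B1 pred B0: · stop@B0
  join B1 pred B7: B7→B1 stop@B0
  join B3 pred B1: · stop@B1
  join B3 pred B4: B4→B3 stop@B1
  join B6 pred B4: B4→B3 stop@B1
  join B6 pred B5: B5→B2 stop@B1
  join B7 pred B5: B5→B2 stop@B1
  join B7 pred B6: B6 stop@B1
  DF(B0)=∅
  DF(B1)={B1}
  DF(B2)={B6,B7}
  DF(B3)={B3,B6}
  DF(B4)={B3,B6}
  DF(B5)={B6,B7}
  DF(B6)={B7}
  DF(B7)={B1}

φ for u: defs {B1,B5,B7}
  DF⁺ = {B1,B6,B7}

Answer: ["B1", "B6", "B7"]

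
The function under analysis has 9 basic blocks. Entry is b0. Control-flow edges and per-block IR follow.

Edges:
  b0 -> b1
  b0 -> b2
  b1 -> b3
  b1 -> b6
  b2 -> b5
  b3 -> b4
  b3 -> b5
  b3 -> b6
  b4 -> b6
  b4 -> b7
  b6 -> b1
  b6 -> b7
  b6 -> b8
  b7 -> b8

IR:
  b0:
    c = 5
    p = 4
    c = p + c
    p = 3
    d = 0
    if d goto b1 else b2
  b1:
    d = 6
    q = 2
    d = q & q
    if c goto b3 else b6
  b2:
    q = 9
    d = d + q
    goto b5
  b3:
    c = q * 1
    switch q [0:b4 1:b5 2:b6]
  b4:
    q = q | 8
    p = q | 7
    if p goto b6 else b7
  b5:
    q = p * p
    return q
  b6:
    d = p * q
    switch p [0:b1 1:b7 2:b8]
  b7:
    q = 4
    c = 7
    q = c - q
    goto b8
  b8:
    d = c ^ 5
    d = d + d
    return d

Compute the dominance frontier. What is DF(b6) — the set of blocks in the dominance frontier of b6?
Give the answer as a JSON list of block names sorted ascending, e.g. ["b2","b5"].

Answer: ["b1", "b7", "b8"]

Derivation:
idom tree: b1←b0 b2←b0 b3←b1 b4←b3 b5←b0 b6←b1 b7←b1 b8←b1
Dom∩ at merges:
  b1: preds {b0,b6}: {b0} ∩ {b0,b1,b6} = {b0}; idom=b0
  b5: preds {b2,b3}: {b0,b2} ∩ {b0,b1,b3} = {b0}; idom=b0
  b6: preds {b1,b3,b4}: {b0,b1} ∩ {b0,b1,b3} ∩ {b0,b1,b3,b4} = {b0,b1}; idom=b1
  b7: preds {b4,b6}: {b0,b1,b3,b4} ∩ {b0,b1,b6} = {b0,b1}; idom=b1
  b8: preds {b6,b7}: {b0,b1,b6} ∩ {b0,b1,b7} = {b0,b1}; idom=b1

DF derivation:
  join b1 pred b0: · stop@b0
  join b1 pred b6: b6→b1 stop@b0
  join b5 pred b2: b2 stop@b0
  join b5 pred b3: b3→b1 stop@b0
  join b6 pred b1: · stop@b1
  join b6 pred b3: b3 stop@b1
  join b6 pred b4: b4→b3 stop@b1
  join b7 pred b4: b4→b3 stop@b1
  join b7 pred b6: b6 stop@b1
  join b8 pred b6: b6 stop@b1
  join b8 pred b7: b7 stop@b1
  b0 → ∅
  b1 → {b1,b5}
  b2 → {b5}
  b3 → {b5,b6,b7}
  b4 → {b6,b7}
  b5 → ∅
  b6 → {b1,b7,b8}
  b7 → {b8}
  b8 → ∅

DF(b6) = ["b1", "b7", "b8"]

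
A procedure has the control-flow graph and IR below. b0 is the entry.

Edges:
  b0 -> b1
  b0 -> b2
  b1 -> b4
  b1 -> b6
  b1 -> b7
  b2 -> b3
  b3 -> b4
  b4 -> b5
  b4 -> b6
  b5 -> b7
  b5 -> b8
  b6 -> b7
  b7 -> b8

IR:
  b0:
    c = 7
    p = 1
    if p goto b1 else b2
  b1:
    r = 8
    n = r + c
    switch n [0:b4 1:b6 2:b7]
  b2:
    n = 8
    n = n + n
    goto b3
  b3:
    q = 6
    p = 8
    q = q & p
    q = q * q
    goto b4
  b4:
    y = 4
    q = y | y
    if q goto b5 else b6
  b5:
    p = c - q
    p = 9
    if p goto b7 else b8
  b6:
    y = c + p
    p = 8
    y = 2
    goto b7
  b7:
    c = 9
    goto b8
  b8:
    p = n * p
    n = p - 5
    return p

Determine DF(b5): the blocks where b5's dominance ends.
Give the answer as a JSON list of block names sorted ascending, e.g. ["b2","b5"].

idom tree: b1←b0 b2←b0 b3←b2 b4←b0 b5←b4 b6←b0 b7←b0 b8←b0
Dom∩ at merges:
  b4: preds {b1,b3}: {b0,b1} ∩ {b0,b2,b3} = {b0}; idom=b0
  b6: preds {b1,b4}: {b0,b1} ∩ {b0,b4} = {b0}; idom=b0
  b7: preds {b1,b5,b6}: {b0,b1} ∩ {b0,b4,b5} ∩ {b0,b6} = {b0}; idom=b0
  b8: preds {b5,b7}: {b0,b4,b5} ∩ {b0,b7} = {b0}; idom=b0

DF derivation:
  join b4 pred b1: b1 stop@b0
  join b4 pred b3: b3→b2 stop@b0
  join b6 pred b1: b1 stop@b0
  join b6 pred b4: b4 stop@b0
  join b7 pred b1: b1 stop@b0
  join b7 pred b5: b5→b4 stop@b0
  join b7 pred b6: b6 stop@b0
  join b8 pred b5: b5→b4 stop@b0
  join b8 pred b7: b7 stop@b0
  DF(b0)=∅
  DF(b1)={b4,b6,b7}
  DF(b2)={b4}
  DF(b3)={b4}
  DF(b4)={b6,b7,b8}
  DF(b5)={b7,b8}
  DF(b6)={b7}
  DF(b7)={b8}
  DF(b8)=∅

DF(b5) = ["b7", "b8"]

Answer: ["b7", "b8"]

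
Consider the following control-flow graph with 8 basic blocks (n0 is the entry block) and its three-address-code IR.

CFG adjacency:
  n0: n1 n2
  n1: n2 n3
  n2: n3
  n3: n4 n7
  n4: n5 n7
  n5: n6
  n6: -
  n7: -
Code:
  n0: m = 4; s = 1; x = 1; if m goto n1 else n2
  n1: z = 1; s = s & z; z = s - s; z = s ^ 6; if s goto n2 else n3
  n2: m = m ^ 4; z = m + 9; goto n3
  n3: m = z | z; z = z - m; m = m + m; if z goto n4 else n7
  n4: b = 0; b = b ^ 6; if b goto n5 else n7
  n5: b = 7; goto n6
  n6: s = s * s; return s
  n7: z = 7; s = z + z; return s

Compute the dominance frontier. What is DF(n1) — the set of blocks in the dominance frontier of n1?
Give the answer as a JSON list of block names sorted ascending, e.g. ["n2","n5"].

Answer: ["n2", "n3"]

Derivation:
idom tree: n1←n0 n2←n0 n3←n0 n4←n3 n5←n4 n6←n5 n7←n3
Dom at joins:
  n2: preds {n0,n1}: {n0} ∩ {n0,n1} = {n0}; idom=n0
  n3: preds {n1,n2}: {n0,n1} ∩ {n0,n2} = {n0}; idom=n0
  n7: preds {n3,n4}: {n0,n3} ∩ {n0,n3,n4} = {n0,n3}; idom=n3

Frontier:
  join n2 pred n0: · stop@n0
  join n2 pred n1: n1 stop@n0
  join n3 pred n1: n1 stop@n0
  join n3 pred n2: n2 stop@n0
  join n7 pred n3: · stop@n3
  join n7 pred n4: n4 stop@n3
  n0 → ∅
  n1 → {n2,n3}
  n2 → {n3}
  n3 → ∅
  n4 → {n7}
  n5 → ∅
  n6 → ∅
  n7 → ∅

DF(n1) = ["n2", "n3"]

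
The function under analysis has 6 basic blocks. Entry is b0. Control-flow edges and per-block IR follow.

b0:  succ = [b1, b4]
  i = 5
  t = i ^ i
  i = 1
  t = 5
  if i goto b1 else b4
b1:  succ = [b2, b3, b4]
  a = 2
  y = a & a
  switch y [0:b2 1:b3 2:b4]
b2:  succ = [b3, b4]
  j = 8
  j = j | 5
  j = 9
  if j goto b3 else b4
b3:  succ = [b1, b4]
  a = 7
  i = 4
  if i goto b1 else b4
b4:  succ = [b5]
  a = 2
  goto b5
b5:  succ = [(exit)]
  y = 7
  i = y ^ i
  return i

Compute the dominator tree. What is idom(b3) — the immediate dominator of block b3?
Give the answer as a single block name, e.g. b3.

idom tree: b1←b0 b2←b1 b3←b1 b4←b0 b5←b4
Join-block Dom:
  b1: preds {b0,b3}: {b0} ∩ {b0,b1,b3} = {b0}; idom=b0
  b3: preds {b1,b2}: {b0,b1} ∩ {b0,b1,b2} = {b0,b1}; idom=b1
  b4: preds {b0,b1,b2,b3}: {b0} ∩ {b0,b1} ∩ {b0,b1,b2} ∩ {b0,b1,b3} = {b0}; idom=b0

idom(b3) = b1

Answer: b1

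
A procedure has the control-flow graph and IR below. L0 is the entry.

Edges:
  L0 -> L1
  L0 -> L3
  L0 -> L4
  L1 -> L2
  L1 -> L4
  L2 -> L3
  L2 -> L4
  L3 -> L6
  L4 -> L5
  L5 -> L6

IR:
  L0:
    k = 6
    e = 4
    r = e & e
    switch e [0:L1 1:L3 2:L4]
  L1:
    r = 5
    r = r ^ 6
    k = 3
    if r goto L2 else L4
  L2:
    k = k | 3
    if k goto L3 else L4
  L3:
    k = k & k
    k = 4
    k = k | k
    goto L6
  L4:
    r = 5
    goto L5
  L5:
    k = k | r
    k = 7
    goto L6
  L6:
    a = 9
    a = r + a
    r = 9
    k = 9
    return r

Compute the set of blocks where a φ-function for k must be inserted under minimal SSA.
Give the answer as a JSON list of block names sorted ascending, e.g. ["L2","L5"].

Answer: ["L3", "L4", "L6"]

Analysis:
idom tree: L1←L0 L2←L1 L3←L0 L4←L0 L5←L4 L6←L0
Join-block Dom:
  L3: preds {L0,L2}: {L0} ∩ {L0,L1,L2} = {L0}; idom=L0
  L4: preds {L0,L1,L2}: {L0} ∩ {L0,L1} ∩ {L0,L1,L2} = {L0}; idom=L0
  L6: preds {L3,L5}: {L0,L3} ∩ {L0,L4,L5} = {L0}; idom=L0

DF walk-up:
  L3←L0: walk · to L0
  L3←L2: walk L2→L1 to L0
  L4←L0: walk · to L0
  L4←L1: walk L1 to L0
  L4←L2: walk L2→L1 to L0
  L6←L3: walk L3 to L0
  L6←L5: walk L5→L4 to L0
  DF(L0)=∅
  DF(L1)={L3,L4}
  DF(L2)={L3,L4}
  DF(L3)={L6}
  DF(L4)={L6}
  DF(L5)={L6}
  DF(L6)=∅

φ for k: defs {L0,L1,L2,L3,L5,L6}
  DF⁺ = {L3,L4,L6}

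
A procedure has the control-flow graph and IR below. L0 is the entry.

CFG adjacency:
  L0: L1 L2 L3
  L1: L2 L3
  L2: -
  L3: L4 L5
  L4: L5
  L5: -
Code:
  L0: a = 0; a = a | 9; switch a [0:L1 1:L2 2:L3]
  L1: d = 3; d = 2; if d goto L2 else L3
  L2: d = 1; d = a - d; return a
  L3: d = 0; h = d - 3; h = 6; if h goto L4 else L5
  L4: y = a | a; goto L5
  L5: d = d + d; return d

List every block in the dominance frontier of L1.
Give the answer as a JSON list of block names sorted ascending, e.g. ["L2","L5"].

idom tree: L1←L0 L2←L0 L3←L0 L4←L3 L5←L3
Dom at joins:
  L2: preds {L0,L1}: {L0} ∩ {L0,L1} = {L0}; idom=L0
  L3: preds {L0,L1}: {L0} ∩ {L0,L1} = {L0}; idom=L0
  L5: preds {L3,L4}: {L0,L3} ∩ {L0,L3,L4} = {L0,L3}; idom=L3

DF derivation:
  join L2 pred L0: · stop@L0
  join L2 pred L1: L1 stop@L0
  join L3 pred L0: · stop@L0
  join L3 pred L1: L1 stop@L0
  join L5 pred L3: · stop@L3
  join L5 pred L4: L4 stop@L3
  DF(L0)=∅
  DF(L1)={L2,L3}
  DF(L2)=∅
  DF(L3)=∅
  DF(L4)={L5}
  DF(L5)=∅

DF(L1) = ["L2", "L3"]

Answer: ["L2", "L3"]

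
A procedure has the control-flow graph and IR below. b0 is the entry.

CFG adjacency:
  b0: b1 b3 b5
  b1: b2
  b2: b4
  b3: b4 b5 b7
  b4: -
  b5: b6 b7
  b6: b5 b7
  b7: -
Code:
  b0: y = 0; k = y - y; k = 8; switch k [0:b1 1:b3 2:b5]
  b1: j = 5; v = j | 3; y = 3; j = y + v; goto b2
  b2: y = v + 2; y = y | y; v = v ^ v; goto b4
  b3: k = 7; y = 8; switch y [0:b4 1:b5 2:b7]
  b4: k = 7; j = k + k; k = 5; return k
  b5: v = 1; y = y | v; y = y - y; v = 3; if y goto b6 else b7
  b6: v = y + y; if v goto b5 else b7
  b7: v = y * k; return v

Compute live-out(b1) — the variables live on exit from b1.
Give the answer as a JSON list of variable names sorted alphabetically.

Answer: ["v"]

Working:
def/use:
  b0: def={k,y} ue=∅
  b1: def={j,v,y} ue=∅
  b2: def={v,y} ue={v}
  b3: def={k,y} ue=∅
  b4: def={j,k} ue=∅
  b5: def={v,y} ue={y}
  b6: def={v} ue={y}
  b7: def={v} ue={k,y}

Backward fixpoint:
  b0: in=∅ out={k,y}
  b1: in=∅ out={v}
  b2: in={v} out=∅
  b3: in=∅ out={k,y}
  b4: in=∅ out=∅
  b5: in={k,y} out={k,y}
  b6: in={k,y} out={k,y}
  b7: in={k,y} out=∅

live-out(b1) = ["v"]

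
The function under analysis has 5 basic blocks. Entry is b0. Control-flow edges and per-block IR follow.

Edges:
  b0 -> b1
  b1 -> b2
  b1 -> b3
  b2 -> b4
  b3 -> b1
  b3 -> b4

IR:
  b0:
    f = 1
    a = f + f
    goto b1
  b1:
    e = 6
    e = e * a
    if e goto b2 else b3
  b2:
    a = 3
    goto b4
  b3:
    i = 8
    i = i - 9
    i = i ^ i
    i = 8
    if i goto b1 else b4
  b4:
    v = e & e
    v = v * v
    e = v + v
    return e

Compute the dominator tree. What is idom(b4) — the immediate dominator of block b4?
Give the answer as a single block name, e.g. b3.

idom tree: b1←b0 b2←b1 b3←b1 b4←b1
Join-block Dom:
  b1: preds {b0,b3}: {b0} ∩ {b0,b1,b3} = {b0}; idom=b0
  b4: preds {b2,b3}: {b0,b1,b2} ∩ {b0,b1,b3} = {b0,b1}; idom=b1

idom(b4) = b1

Answer: b1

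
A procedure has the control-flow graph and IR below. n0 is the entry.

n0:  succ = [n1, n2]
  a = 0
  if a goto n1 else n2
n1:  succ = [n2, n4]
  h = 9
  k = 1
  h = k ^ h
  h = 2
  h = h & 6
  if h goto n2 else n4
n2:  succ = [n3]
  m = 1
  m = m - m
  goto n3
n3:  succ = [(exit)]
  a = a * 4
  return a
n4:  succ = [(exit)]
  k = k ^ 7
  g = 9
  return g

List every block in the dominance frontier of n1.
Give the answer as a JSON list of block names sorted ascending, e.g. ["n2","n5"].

idom tree: n1←n0 n2←n0 n3←n2 n4←n1
Dom at joins:
  n2: preds {n0,n1}: {n0} ∩ {n0,n1} = {n0}; idom=n0

DF derivation:
  join n2 pred n0: · stop@n0
  join n2 pred n1: n1 stop@n0
  DF(n0)=∅
  DF(n1)={n2}
  DF(n2)=∅
  DF(n3)=∅
  DF(n4)=∅

DF(n1) = ["n2"]

Answer: ["n2"]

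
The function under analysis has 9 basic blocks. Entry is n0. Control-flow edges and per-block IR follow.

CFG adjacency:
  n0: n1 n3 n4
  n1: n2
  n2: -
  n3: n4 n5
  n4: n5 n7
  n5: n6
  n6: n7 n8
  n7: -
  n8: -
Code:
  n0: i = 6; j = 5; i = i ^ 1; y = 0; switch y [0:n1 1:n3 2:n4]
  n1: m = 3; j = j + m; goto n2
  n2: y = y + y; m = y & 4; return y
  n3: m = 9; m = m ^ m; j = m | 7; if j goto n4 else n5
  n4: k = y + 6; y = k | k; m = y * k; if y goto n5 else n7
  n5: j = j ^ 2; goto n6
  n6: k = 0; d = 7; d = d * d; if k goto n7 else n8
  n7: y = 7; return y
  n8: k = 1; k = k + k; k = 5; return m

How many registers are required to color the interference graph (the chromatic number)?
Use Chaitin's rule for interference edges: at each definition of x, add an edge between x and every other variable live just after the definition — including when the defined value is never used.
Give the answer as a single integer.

Answer: 4

Analysis:
Block summaries:
  n0: def={i,j,y} ue=∅
  n1: def={j,m} ue={j}
  n2: def={m,y} ue={y}
  n3: def={j,m} ue=∅
  n4: def={k,m,y} ue={y}
  n5: def={j} ue={j}
  n6: def={d,k} ue=∅
  n7: def={y} ue=∅
  n8: def={k} ue={m}

Backward fixpoint:
  n0 li=∅ lo={j,y}
  n1 li={j,y} lo={y}
  n2 li={y} lo=∅
  n3 li={y} lo={j,m,y}
  n4 li={j,y} lo={j,m}
  n5 li={j,m} lo={m}
  n6 li={m} lo={m}
  n7 li=∅ lo=∅
  n8 li={m} lo=∅

Interference:
  d↔{k,m}
  i↔{j}
  j↔{i,k,m,y}
  k↔{d,j,m,y}
  m↔{d,j,k,y}
  y↔{j,k,m}

Registers:
  lower bound: {j,k,m,y} mutually conflict ⇒ χ ≥ 4
  assign d→R0 i→R1 j→R0 k→R1 m→R2 y→R3 — no edge inside a register ⇒ χ ≤ 4
  χ = 4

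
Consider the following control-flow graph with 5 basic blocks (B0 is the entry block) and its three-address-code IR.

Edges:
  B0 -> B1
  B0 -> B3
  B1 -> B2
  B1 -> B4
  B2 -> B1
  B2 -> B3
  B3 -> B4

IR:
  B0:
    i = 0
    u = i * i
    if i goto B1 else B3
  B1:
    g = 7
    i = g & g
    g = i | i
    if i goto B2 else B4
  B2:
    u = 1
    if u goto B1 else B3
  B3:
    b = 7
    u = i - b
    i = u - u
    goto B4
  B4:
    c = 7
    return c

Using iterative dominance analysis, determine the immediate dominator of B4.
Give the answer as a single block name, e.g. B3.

idom tree: B1←B0 B2←B1 B3←B0 B4←B0
Join-block Dom:
  B1: preds {B0,B2}: {B0} ∩ {B0,B1,B2} = {B0}; idom=B0
  B3: preds {B0,B2}: {B0} ∩ {B0,B1,B2} = {B0}; idom=B0
  B4: preds {B1,B3}: {B0,B1} ∩ {B0,B3} = {B0}; idom=B0

idom(B4) = B0

Answer: B0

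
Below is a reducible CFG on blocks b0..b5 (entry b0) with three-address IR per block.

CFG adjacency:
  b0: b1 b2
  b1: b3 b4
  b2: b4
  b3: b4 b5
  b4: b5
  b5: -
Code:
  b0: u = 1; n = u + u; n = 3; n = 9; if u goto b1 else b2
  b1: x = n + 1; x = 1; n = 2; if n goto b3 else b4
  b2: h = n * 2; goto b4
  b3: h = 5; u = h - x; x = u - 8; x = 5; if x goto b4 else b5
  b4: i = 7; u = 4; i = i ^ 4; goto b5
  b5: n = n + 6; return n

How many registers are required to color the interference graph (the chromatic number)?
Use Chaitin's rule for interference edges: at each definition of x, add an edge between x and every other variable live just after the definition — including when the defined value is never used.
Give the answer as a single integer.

Answer: 3

Derivation:
def/use:
  b0: {n,u} / ∅
  b1: {n,x} / {n}
  b2: {h} / {n}
  b3: {h,u,x} / {x}
  b4: {i,u} / ∅
  b5: {n} / {n}

Liveness:
  live b0: ∅→{n}
  live b1: {n}→{n,x}
  live b2: {n}→{n}
  live b3: {n,x}→{n}
  live b4: {n}→{n}
  live b5: {n}→∅

Interference:
  h — {n,x}
  i — {n,u}
  n — {h,i,u,x}
  u — {i,n}
  x — {h,n}

Registers:
  {h,n,x} pairwise interfere (3-clique) ⇒ χ ≥ 3
  assign h→c1 i→c1 n→c0 u→c2 x→c2 — no edge inside a register ⇒ χ ≤ 3
  χ = 3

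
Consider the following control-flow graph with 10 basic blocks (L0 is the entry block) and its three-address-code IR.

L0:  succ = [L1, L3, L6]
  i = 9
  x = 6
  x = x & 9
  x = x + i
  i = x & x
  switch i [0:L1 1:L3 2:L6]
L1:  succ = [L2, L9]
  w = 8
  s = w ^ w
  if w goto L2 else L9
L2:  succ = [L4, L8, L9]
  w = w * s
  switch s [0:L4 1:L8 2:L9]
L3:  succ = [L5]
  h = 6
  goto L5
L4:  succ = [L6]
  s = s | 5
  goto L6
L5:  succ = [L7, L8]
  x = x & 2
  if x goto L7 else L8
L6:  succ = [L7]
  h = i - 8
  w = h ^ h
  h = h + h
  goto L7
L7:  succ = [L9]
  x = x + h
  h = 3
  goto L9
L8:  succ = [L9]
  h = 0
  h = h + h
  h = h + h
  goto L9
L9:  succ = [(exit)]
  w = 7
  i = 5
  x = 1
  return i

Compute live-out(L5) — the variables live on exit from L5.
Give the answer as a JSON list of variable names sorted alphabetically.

Answer: ["h", "x"]

Analysis:
Per-block:
  L0 def {i,x} use ∅
  L1 def {s,w} use ∅
  L2 def {w} use {s,w}
  L3 def {h} use ∅
  L4 def {s} use {s}
  L5 def {x} use {x}
  L6 def {h,w} use {i}
  L7 def {h,x} use {h,x}
  L8 def {h} use ∅
  L9 def {i,w,x} use ∅

Backward fixpoint:
  L0 li=∅ lo={i,x}
  L1 li={i,x} lo={i,s,w,x}
  L2 li={i,s,w,x} lo={i,s,x}
  L3 li={x} lo={h,x}
  L4 li={i,s,x} lo={i,x}
  L5 li={h,x} lo={h,x}
  L6 li={i,x} lo={h,x}
  L7 li={h,x} lo=∅
  L8 li=∅ lo=∅
  L9 li=∅ lo=∅

live-out(L5) = ["h", "x"]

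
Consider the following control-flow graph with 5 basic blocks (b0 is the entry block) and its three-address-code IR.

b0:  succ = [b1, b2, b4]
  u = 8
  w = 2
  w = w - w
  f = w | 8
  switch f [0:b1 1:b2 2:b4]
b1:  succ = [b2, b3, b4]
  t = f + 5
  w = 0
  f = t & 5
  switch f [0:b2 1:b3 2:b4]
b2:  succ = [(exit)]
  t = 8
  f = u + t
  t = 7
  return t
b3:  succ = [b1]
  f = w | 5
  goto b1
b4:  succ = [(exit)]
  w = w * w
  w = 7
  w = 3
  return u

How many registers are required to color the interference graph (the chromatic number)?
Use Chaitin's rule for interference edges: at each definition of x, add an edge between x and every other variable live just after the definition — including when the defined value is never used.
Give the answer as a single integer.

Block summaries:
  b0: {f,u,w} / ∅
  b1: {f,t,w} / {f}
  b2: {f,t} / {u}
  b3: {f} / {w}
  b4: {w} / {u,w}

Liveness:
  b0 li=∅ lo={f,u,w}
  b1 li={f,u} lo={u,w}
  b2 li={u} lo=∅
  b3 li={u,w} lo={f,u}
  b4 li={u,w} lo=∅

Interference:
  f — {u,w}
  t — {u,w}
  u — {f,t,w}
  w — {f,t,u}

Registers:
  clique {f,u,w} ⇒ need ≥ 3
  assign f→c2 t→c2 u→c0 w→c1 — no edge inside a register ⇒ χ ≤ 3
  χ = 3

Answer: 3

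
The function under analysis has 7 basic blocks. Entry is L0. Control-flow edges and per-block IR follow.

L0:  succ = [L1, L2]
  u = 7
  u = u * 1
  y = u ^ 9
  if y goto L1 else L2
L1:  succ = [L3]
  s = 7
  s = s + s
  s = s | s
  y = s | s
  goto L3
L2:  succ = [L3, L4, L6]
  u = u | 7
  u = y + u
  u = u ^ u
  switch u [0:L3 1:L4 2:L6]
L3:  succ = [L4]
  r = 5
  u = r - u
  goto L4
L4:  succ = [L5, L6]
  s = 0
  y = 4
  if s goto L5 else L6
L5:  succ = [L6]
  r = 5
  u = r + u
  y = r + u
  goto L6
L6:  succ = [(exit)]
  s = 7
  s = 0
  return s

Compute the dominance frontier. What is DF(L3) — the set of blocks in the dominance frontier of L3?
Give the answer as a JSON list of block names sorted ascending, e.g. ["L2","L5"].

Answer: ["L4"]

Analysis:
idom tree: L1←L0 L2←L0 L3←L0 L4←L0 L5←L4 L6←L0
Join-block Dom:
  L3: preds {L1,L2}: {L0,L1} ∩ {L0,L2} = {L0}; idom=L0
  L4: preds {L2,L3}: {L0,L2} ∩ {L0,L3} = {L0}; idom=L0
  L6: preds {L2,L4,L5}: {L0,L2} ∩ {L0,L4} ∩ {L0,L4,L5} = {L0}; idom=L0

DF walk-up:
  L3←L1: walk L1 to L0
  L3←L2: walk L2 to L0
  L4←L2: walk L2 to L0
  L4←L3: walk L3 to L0
  L6←L2: walk L2 to L0
  L6←L4: walk L4 to L0
  L6←L5: walk L5→L4 to L0
  DF(L0)=∅
  DF(L1)={L3}
  DF(L2)={L3,L4,L6}
  DF(L3)={L4}
  DF(L4)={L6}
  DF(L5)={L6}
  DF(L6)=∅

DF(L3) = ["L4"]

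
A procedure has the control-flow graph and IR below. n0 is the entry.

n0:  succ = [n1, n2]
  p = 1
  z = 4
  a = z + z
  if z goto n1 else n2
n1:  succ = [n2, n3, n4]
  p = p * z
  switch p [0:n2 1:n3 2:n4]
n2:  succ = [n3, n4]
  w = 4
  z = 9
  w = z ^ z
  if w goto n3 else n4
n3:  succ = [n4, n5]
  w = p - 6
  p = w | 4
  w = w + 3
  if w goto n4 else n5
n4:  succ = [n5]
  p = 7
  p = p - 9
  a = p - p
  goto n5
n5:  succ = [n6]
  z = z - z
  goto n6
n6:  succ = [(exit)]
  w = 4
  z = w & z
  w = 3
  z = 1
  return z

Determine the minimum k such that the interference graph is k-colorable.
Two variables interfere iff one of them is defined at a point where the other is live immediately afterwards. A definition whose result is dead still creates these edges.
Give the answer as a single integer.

Answer: 3

Working:
Block summaries:
  n0 def {a,p,z} use ∅
  n1 def {p} use {p,z}
  n2 def {w,z} use ∅
  n3 def {p,w} use {p}
  n4 def {a,p} use ∅
  n5 def {z} use {z}
  n6 def {w,z} use {z}

Backward fixpoint:
  n0 li=∅ lo={p,z}
  n1 li={p,z} lo={p,z}
  n2 li={p} lo={p,z}
  n3 li={p,z} lo={z}
  n4 li={z} lo={z}
  n5 li={z} lo={z}
  n6 li={z} lo=∅

Interfere edges:
  a: {p,z}
  p: {a,w,z}
  w: {p,z}
  z: {a,p,w}

Chromatic number:
  {a,p,z} pairwise interfere (3-clique) ⇒ χ ≥ 3
  assign a→c2 p→c0 w→c2 z→c1 — no edge inside a register ⇒ χ ≤ 3
  χ = 3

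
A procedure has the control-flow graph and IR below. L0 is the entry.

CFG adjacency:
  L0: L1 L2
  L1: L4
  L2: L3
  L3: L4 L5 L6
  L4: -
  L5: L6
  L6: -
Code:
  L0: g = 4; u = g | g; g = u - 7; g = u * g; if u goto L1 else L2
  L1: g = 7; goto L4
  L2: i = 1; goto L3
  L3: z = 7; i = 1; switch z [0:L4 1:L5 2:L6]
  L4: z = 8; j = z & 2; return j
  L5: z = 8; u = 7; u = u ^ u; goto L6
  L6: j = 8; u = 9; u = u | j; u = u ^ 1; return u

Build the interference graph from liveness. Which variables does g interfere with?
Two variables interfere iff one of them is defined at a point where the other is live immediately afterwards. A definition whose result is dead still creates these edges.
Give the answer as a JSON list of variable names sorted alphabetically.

Per-block:
  L0: {g,u} / ∅
  L1: {g} / ∅
  L2: {i} / ∅
  L3: {i,z} / ∅
  L4: {j,z} / ∅
  L5: {u,z} / ∅
  L6: {j,u} / ∅

Liveness:
  L0 li=∅ lo=∅
  L1 li=∅ lo=∅
  L2 li=∅ lo=∅
  L3 li=∅ lo=∅
  L4 li=∅ lo=∅
  L5 li=∅ lo=∅
  L6 li=∅ lo=∅

Interfere edges:
  g: {u}
  i: {z}
  j: {u}
  u: {g,j}
  z: {i}

N(g) = ["u"]

Answer: ["u"]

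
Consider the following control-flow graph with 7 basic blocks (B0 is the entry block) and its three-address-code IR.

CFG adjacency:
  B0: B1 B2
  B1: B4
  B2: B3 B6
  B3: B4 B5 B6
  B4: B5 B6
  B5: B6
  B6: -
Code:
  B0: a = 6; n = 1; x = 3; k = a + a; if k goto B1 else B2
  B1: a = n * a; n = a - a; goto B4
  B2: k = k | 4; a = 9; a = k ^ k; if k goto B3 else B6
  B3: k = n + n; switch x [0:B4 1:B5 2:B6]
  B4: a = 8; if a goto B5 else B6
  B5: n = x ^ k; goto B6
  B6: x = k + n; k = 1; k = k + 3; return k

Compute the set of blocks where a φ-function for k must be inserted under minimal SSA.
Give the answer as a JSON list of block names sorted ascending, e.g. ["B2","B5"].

Answer: ["B4", "B5", "B6"]

Analysis:
idom tree: B1←B0 B2←B0 B3←B2 B4←B0 B5←B0 B6←B0
Dom at joins:
  B4: preds {B1,B3}: {B0,B1} ∩ {B0,B2,B3} = {B0}; idom=B0
  B5: preds {B3,B4}: {B0,B2,B3} ∩ {B0,B4} = {B0}; idom=B0
  B6: preds {B2,B3,B4,B5}: {B0,B2} ∩ {B0,B2,B3} ∩ {B0,B4} ∩ {B0,B5} = {B0}; idom=B0

DF derivation:
  join B4 pred B1: B1 stop@B0
  join B4 pred B3: B3→B2 stop@B0
  join B5 pred B3: B3→B2 stop@B0
  join B5 pred B4: B4 stop@B0
  join B6 pred B2: B2 stop@B0
  join B6 pred B3: B3→B2 stop@B0
  join B6 pred B4: B4 stop@B0
  join B6 pred B5: B5 stop@B0
  B0 → ∅
  B1 → {B4}
  B2 → {B4,B5,B6}
  B3 → {B4,B5,B6}
  B4 → {B5,B6}
  B5 → {B6}
  B6 → ∅

φ for k: defs {B0,B2,B3,B6}
  DF⁺ = {B4,B5,B6}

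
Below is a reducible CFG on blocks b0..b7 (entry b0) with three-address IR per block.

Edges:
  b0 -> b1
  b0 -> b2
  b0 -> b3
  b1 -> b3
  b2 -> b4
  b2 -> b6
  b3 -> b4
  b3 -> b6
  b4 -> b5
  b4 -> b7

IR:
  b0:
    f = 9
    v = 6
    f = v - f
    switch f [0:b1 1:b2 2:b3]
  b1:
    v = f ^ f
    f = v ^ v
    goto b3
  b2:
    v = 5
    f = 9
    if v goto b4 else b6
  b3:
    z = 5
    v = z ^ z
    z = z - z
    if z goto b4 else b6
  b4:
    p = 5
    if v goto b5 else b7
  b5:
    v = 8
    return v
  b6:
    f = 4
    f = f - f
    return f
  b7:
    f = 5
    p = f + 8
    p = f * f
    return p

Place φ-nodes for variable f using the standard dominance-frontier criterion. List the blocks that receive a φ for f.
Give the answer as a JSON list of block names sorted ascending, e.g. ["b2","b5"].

idom tree: b1←b0 b2←b0 b3←b0 b4←b0 b5←b4 b6←b0 b7←b4
Dom∩ at merges:
  b3: preds {b0,b1}: {b0} ∩ {b0,b1} = {b0}; idom=b0
  b4: preds {b2,b3}: {b0,b2} ∩ {b0,b3} = {b0}; idom=b0
  b6: preds {b2,b3}: {b0,b2} ∩ {b0,b3} = {b0}; idom=b0

DF derivation:
  b3←b0: walk · to b0
  b3←b1: walk b1 to b0
  b4←b2: walk b2 to b0
  b4←b3: walk b3 to b0
  b6←b2: walk b2 to b0
  b6←b3: walk b3 to b0
  b0: DF=∅
  b1: DF={b3}
  b2: DF={b4,b6}
  b3: DF={b4,b6}
  b4: DF=∅
  b5: DF=∅
  b6: DF=∅
  b7: DF=∅

φ for f: defs {b0,b1,b2,b6,b7}
  DF⁺ = {b3,b4,b6}

Answer: ["b3", "b4", "b6"]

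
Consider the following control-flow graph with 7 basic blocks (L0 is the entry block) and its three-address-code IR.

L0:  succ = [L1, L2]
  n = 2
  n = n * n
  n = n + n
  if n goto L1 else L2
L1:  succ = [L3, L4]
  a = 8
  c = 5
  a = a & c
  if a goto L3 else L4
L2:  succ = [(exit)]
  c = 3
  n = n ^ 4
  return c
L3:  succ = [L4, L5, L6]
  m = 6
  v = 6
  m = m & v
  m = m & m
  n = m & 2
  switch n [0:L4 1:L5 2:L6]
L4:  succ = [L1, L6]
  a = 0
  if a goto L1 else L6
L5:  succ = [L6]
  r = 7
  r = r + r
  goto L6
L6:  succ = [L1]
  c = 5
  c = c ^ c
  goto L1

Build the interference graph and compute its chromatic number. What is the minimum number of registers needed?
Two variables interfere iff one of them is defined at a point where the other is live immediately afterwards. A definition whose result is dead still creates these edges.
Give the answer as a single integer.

Answer: 2

Analysis:
def/use:
  L0: {n} / ∅
  L1: {a,c} / ∅
  L2: {c,n} / {n}
  L3: {m,n,v} / ∅
  L4: {a} / ∅
  L5: {r} / ∅
  L6: {c} / ∅

Backward fixpoint:
  L0: in=∅ out={n}
  L1: in=∅ out=∅
  L2: in={n} out=∅
  L3: in=∅ out=∅
  L4: in=∅ out=∅
  L5: in=∅ out=∅
  L6: in=∅ out=∅

Conflict graph:
  a↔{c}
  c↔{a,n}
  m↔{v}
  n↔{c}
  r↔∅
  v↔{m}

Colouring:
  {a,c} pairwise interfere (2-clique) ⇒ χ ≥ 2
  assign a→c1 c→c0 m→c0 n→c1 r→c0 v→c1 — no edge inside a register ⇒ χ ≤ 2
  χ = 2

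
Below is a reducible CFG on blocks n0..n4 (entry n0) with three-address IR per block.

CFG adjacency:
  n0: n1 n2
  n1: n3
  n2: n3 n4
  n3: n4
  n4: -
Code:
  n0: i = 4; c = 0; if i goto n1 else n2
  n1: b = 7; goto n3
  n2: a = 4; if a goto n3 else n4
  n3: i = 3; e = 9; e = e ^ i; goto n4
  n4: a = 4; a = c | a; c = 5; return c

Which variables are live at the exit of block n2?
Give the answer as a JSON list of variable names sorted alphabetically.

Answer: ["c"]

Derivation:
Per-block:
  n0: def={c,i} ue=∅
  n1: def={b} ue=∅
  n2: def={a} ue=∅
  n3: def={e,i} ue=∅
  n4: def={a,c} ue={c}

Backward fixpoint:
  n0 li=∅ lo={c}
  n1 li={c} lo={c}
  n2 li={c} lo={c}
  n3 li={c} lo={c}
  n4 li={c} lo=∅

live-out(n2) = ["c"]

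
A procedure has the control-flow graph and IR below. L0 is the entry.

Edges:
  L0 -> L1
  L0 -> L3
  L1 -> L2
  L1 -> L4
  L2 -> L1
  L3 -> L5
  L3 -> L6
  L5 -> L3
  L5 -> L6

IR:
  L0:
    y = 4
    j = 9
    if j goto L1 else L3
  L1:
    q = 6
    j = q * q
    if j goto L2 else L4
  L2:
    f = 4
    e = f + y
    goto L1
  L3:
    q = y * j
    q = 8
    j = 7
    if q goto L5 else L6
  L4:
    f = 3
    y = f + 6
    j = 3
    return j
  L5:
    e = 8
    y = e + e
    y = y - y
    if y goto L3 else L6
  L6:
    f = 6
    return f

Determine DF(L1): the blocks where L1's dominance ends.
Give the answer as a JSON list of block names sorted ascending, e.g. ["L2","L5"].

idom tree: L1←L0 L2←L1 L3←L0 L4←L1 L5←L3 L6←L3
Join-block Dom:
  L1: preds {L0,L2}: {L0} ∩ {L0,L1,L2} = {L0}; idom=L0
  L3: preds {L0,L5}: {L0} ∩ {L0,L3,L5} = {L0}; idom=L0
  L6: preds {L3,L5}: {L0,L3} ∩ {L0,L3,L5} = {L0,L3}; idom=L3

DF walk-up:
  L1←L0: walk · to L0
  L1←L2: walk L2→L1 to L0
  L3←L0: walk · to L0
  L3←L5: walk L5→L3 to L0
  L6←L3: walk · to L3
  L6←L5: walk L5 to L3
  DF(L0)=∅
  DF(L1)={L1}
  DF(L2)={L1}
  DF(L3)={L3}
  DF(L4)=∅
  DF(L5)={L3,L6}
  DF(L6)=∅

DF(L1) = ["L1"]

Answer: ["L1"]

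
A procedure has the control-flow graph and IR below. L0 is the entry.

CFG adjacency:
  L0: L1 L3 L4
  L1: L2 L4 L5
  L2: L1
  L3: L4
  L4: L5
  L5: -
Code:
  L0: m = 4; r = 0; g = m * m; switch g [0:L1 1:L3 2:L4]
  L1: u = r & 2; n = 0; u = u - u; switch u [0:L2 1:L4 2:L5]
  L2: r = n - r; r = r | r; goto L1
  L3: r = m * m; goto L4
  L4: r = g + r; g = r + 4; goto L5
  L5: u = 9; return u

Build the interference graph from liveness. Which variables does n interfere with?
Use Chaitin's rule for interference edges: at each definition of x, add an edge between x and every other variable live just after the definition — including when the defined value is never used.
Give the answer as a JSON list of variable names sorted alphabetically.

Answer: ["g", "r", "u"]

Working:
def/use:
  L0: {g,m,r} / ∅
  L1: {n,u} / {r}
  L2: {r} / {n,r}
  L3: {r} / {m}
  L4: {g,r} / {g,r}
  L5: {u} / ∅

Backward fixpoint:
  L0 li=∅ lo={g,m,r}
  L1 li={g,r} lo={g,n,r}
  L2 li={g,n,r} lo={g,r}
  L3 li={g,m} lo={g,r}
  L4 li={g,r} lo=∅
  L5 li=∅ lo=∅

Conflict graph:
  g: {m,n,r,u}
  m: {g,r}
  n: {g,r,u}
  r: {g,m,n,u}
  u: {g,n,r}

N(n) = ["g", "r", "u"]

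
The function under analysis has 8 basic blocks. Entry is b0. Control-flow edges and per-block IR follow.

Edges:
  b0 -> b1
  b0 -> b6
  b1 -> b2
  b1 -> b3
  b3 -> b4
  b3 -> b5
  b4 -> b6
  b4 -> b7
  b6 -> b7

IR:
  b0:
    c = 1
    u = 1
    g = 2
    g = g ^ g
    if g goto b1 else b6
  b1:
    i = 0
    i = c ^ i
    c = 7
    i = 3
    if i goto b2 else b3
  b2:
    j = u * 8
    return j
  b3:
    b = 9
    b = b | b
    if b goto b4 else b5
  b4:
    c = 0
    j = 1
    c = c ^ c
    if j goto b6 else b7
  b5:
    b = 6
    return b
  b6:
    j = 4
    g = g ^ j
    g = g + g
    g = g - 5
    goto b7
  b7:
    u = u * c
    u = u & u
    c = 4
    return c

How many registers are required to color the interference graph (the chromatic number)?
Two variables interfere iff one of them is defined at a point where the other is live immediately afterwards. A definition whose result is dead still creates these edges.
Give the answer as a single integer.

Answer: 4

Working:
Block summaries:
  b0: def={c,g,u} ue=∅
  b1: def={c,i} ue={c}
  b2: def={j} ue={u}
  b3: def={b} ue=∅
  b4: def={c,j} ue=∅
  b5: def={b} ue=∅
  b6: def={g,j} ue={g}
  b7: def={c,u} ue={c,u}

Backward fixpoint:
  b0: in=∅ out={c,g,u}
  b1: in={c,g,u} out={g,u}
  b2: in={u} out=∅
  b3: in={g,u} out={g,u}
  b4: in={g,u} out={c,g,u}
  b5: in=∅ out=∅
  b6: in={c,g,u} out={c,u}
  b7: in={c,u} out=∅

Interference:
  b↔{g,u}
  c↔{g,i,j,u}
  g↔{b,c,i,j,u}
  i↔{c,g,u}
  j↔{c,g,u}
  u↔{b,c,g,i,j}

Chromatic number:
  {c,g,i,u} pairwise interfere (4-clique) ⇒ χ ≥ 4
  4-colouring: r0={g}  r1={u}  r2={b,c}  r3={i,j}
  χ = 4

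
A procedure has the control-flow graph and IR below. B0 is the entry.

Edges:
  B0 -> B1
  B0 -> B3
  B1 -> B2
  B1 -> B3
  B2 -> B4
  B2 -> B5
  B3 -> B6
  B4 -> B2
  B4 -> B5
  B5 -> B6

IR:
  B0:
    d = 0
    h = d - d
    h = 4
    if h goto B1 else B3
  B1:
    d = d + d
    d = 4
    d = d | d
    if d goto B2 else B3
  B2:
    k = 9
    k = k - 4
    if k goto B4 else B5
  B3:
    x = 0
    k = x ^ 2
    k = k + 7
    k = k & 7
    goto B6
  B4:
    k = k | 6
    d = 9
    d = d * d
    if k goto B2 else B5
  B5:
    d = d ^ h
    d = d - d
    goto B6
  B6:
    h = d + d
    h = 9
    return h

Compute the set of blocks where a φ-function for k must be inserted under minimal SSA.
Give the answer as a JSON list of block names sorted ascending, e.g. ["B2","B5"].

Answer: ["B2", "B5", "B6"]

Working:
idom tree: B1←B0 B2←B1 B3←B0 B4←B2 B5←B2 B6←B0
Dom at joins:
  B2: preds {B1,B4}: {B0,B1} ∩ {B0,B1,B2,B4} = {B0,B1}; idom=B1
  B3: preds {B0,B1}: {B0} ∩ {B0,B1} = {B0}; idom=B0
  B5: preds {B2,B4}: {B0,B1,B2} ∩ {B0,B1,B2,B4} = {B0,B1,B2}; idom=B2
  B6: preds {B3,B5}: {B0,B3} ∩ {B0,B1,B2,B5} = {B0}; idom=B0

DF derivation:
  B2←B1: walk · to B1
  B2←B4: walk B4→B2 to B1
  B3←B0: walk · to B0
  B3←B1: walk B1 to B0
  B5←B2: walk · to B2
  B5←B4: walk B4 to B2
  B6←B3: walk B3 to B0
  B6←B5: walk B5→B2→B1 to B0
  DF(B0)=∅
  DF(B1)={B3,B6}
  DF(B2)={B2,B6}
  DF(B3)={B6}
  DF(B4)={B2,B5}
  DF(B5)={B6}
  DF(B6)=∅

φ for k: defs {B2,B3,B4}
  DF⁺ = {B2,B5,B6}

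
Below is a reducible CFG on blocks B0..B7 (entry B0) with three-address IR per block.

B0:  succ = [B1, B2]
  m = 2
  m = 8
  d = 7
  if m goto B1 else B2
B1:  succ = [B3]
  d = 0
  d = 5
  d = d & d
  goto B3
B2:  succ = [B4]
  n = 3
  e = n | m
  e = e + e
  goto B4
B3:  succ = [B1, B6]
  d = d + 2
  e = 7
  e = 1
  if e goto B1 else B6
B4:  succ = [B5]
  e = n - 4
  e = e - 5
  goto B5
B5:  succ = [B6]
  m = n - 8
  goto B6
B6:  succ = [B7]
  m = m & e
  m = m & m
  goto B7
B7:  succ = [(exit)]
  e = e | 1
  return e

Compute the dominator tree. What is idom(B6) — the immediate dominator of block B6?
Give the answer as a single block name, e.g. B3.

idom tree: B1←B0 B2←B0 B3←B1 B4←B2 B5←B4 B6←B0 B7←B6
Dom∩ at merges:
  B1: preds {B0,B3}: {B0} ∩ {B0,B1,B3} = {B0}; idom=B0
  B6: preds {B3,B5}: {B0,B1,B3} ∩ {B0,B2,B4,B5} = {B0}; idom=B0

idom(B6) = B0

Answer: B0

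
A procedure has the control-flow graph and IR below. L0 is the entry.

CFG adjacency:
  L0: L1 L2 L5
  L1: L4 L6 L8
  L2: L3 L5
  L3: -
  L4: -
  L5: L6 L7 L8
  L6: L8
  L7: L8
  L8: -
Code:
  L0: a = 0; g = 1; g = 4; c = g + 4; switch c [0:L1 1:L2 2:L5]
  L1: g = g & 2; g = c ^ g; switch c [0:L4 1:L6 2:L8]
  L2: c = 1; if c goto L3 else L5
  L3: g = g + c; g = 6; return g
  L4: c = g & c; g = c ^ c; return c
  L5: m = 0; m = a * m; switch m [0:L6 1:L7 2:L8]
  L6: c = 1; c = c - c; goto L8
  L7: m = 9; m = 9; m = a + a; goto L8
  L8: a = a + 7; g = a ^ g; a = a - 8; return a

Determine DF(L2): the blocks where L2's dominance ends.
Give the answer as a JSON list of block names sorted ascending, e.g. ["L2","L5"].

idom tree: L1←L0 L2←L0 L3←L2 L4←L1 L5←L0 L6←L0 L7←L5 L8←L0
Dom∩ at merges:
  L5: preds {L0,L2}: {L0} ∩ {L0,L2} = {L0}; idom=L0
  L6: preds {L1,L5}: {L0,L1} ∩ {L0,L5} = {L0}; idom=L0
  L8: preds {L1,L5,L6,L7}: {L0,L1} ∩ {L0,L5} ∩ {L0,L6} ∩ {L0,L5,L7} = {L0}; idom=L0

DF walk-up:
  join L5 pred L0: · stop@L0
  join L5 pred L2: L2 stop@L0
  join L6 pred L1: L1 stop@L0
  join L6 pred L5: L5 stop@L0
  join L8 pred L1: L1 stop@L0
  join L8 pred L5: L5 stop@L0
  join L8 pred L6: L6 stop@L0
  join L8 pred L7: L7→L5 stop@L0
  L0: DF=∅
  L1: DF={L6,L8}
  L2: DF={L5}
  L3: DF=∅
  L4: DF=∅
  L5: DF={L6,L8}
  L6: DF={L8}
  L7: DF={L8}
  L8: DF=∅

DF(L2) = ["L5"]

Answer: ["L5"]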